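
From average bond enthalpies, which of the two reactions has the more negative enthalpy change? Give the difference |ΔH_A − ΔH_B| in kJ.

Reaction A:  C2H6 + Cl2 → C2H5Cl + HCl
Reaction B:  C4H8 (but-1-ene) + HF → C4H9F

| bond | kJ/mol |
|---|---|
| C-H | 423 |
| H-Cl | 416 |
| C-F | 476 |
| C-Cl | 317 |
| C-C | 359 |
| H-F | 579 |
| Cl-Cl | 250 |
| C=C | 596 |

Reaction B, by 23 kJ

Reaction A:
  Bonds broken (reactants):
    C-C: 1 × 359 = 359
    C-H: 6 × 423 = 2538
    Cl-Cl: 1 × 250 = 250
    Σ(broken) = 3147 kJ
  Bonds formed (products):
    C-C: 1 × 359 = 359
    C-Cl: 1 × 317 = 317
    C-H: 5 × 423 = 2115
    H-Cl: 1 × 416 = 416
    Σ(formed) = 3207 kJ
  ΔH_A = 3147 − 3207 = −60 kJ
Reaction B:
  Bonds broken (reactants):
    C-C: 2 × 359 = 718
    C-H: 8 × 423 = 3384
    C=C: 1 × 596 = 596
    H-F: 1 × 579 = 579
    Σ(broken) = 5277 kJ
  Bonds formed (products):
    C-C: 3 × 359 = 1077
    C-F: 1 × 476 = 476
    C-H: 9 × 423 = 3807
    Σ(formed) = 5360 kJ
  ΔH_B = 5277 − 5360 = −83 kJ
ΔH_A − ΔH_B = +23 kJ, so reaction B has the more negative ΔH; |ΔH_A − ΔH_B| = 23 kJ.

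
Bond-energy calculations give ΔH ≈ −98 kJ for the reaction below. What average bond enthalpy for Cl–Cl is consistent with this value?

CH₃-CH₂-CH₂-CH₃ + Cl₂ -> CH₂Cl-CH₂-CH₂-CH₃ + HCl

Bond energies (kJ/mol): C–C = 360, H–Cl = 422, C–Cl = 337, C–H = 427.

D(Cl–Cl) ≈ 234 kJ/mol

Let D be the Cl–Cl bond energy.
Σ(broken) = 3×360 + 10×427 + 1×D = 5350 + D
Σ(formed) = 3×360 + 1×337 + 9×427 + 1×422 = 5682
ΔH = Σ(broken) − Σ(formed) = (5350 + D) − (5682) = −332 + D
Setting this equal to −98 kJ gives D = 234 kJ/mol.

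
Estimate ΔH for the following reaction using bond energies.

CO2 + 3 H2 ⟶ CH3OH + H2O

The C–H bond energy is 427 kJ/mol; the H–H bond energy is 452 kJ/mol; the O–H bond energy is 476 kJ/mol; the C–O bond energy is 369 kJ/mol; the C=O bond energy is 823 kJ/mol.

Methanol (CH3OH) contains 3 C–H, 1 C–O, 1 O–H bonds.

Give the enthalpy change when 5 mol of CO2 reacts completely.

ΔH = −380 kJ

Bonds broken (reactants):
  C=O: 2 × 823 = 1646
  H–H: 3 × 452 = 1356
  Σ(broken) = 3002 kJ
Bonds formed (products):
  C–H: 3 × 427 = 1281
  C–O: 1 × 369 = 369
  O–H: 3 × 476 = 1428
  Σ(formed) = 3078 kJ
ΔH = Σ(broken) − Σ(formed) = 3002 − 3078 = −76 kJ
For 5× the reaction as written: 5 × (−76) = −380 kJ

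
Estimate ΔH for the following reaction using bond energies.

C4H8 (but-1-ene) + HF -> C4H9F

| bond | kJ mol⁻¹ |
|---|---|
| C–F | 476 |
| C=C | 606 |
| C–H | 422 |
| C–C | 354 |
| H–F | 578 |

Bonds broken (reactants):
  C–C: 2 × 354 = 708
  C–H: 8 × 422 = 3376
  C=C: 1 × 606 = 606
  H–F: 1 × 578 = 578
  Σ(broken) = 5268 kJ
Bonds formed (products):
  C–C: 3 × 354 = 1062
  C–F: 1 × 476 = 476
  C–H: 9 × 422 = 3798
  Σ(formed) = 5336 kJ
ΔH = Σ(broken) − Σ(formed) = 5268 − 5336 = −68 kJ

ΔH ≈ −68 kJ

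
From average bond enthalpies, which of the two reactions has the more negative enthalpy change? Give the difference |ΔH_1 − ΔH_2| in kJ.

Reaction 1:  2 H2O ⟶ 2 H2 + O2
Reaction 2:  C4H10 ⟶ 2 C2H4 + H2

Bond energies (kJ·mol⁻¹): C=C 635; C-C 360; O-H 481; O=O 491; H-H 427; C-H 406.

Reaction 2, by 384 kJ

Reaction 1:
  Bonds broken (reactants):
    O-H: 4 × 481 = 1924
    Σ(broken) = 1924 kJ
  Bonds formed (products):
    H-H: 2 × 427 = 854
    O=O: 1 × 491 = 491
    Σ(formed) = 1345 kJ
  ΔH_1 = 1924 − 1345 = +579 kJ
Reaction 2:
  Bonds broken (reactants):
    C-C: 3 × 360 = 1080
    C-H: 10 × 406 = 4060
    Σ(broken) = 5140 kJ
  Bonds formed (products):
    C-H: 8 × 406 = 3248
    C=C: 2 × 635 = 1270
    H-H: 1 × 427 = 427
    Σ(formed) = 4945 kJ
  ΔH_2 = 5140 − 4945 = +195 kJ
ΔH_1 − ΔH_2 = +384 kJ, so reaction 2 has the more negative ΔH; |ΔH_1 − ΔH_2| = 384 kJ.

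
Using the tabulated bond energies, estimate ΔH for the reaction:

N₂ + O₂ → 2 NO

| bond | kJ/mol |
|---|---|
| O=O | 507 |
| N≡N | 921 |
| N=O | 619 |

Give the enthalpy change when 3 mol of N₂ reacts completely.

ΔH = +570 kJ

Bonds broken (reactants):
  N≡N: 1 × 921 = 921
  O=O: 1 × 507 = 507
  Σ(broken) = 1428 kJ
Bonds formed (products):
  N=O: 2 × 619 = 1238
  Σ(formed) = 1238 kJ
ΔH = Σ(broken) − Σ(formed) = 1428 − 1238 = +190 kJ
For 3× the reaction as written: 3 × (+190) = +570 kJ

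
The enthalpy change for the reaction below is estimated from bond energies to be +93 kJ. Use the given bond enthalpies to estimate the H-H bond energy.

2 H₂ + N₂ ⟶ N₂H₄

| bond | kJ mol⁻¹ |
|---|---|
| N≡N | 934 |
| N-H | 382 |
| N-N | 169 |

D(H-H) ≈ 428 kJ/mol

Let D be the H-H bond energy.
Σ(broken) = 2×D + 1×934 = 934 + 2D
Σ(formed) = 4×382 + 1×169 = 1697
ΔH = Σ(broken) − Σ(formed) = (934 + 2D) − (1697) = −763 + 2D
Setting this equal to +93 kJ gives 2D = 856, so D = 428 kJ/mol.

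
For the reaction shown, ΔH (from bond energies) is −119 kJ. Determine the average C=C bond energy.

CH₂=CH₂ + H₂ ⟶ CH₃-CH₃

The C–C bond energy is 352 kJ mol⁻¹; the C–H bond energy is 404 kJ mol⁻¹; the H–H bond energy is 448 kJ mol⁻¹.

Let D be the C=C bond energy.
Σ(broken) = 4×404 + 1×D + 1×448 = 2064 + D
Σ(formed) = 1×352 + 6×404 = 2776
ΔH = Σ(broken) − Σ(formed) = (2064 + D) − (2776) = −712 + D
Setting this equal to −119 kJ gives D = 593 kJ/mol.

D(C=C) ≈ 593 kJ/mol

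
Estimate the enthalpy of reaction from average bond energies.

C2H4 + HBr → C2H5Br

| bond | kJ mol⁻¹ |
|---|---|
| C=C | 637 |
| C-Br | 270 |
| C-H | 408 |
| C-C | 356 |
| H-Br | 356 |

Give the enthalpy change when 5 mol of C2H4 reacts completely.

Bonds broken (reactants):
  C-H: 4 × 408 = 1632
  C=C: 1 × 637 = 637
  H-Br: 1 × 356 = 356
  Σ(broken) = 2625 kJ
Bonds formed (products):
  C-Br: 1 × 270 = 270
  C-C: 1 × 356 = 356
  C-H: 5 × 408 = 2040
  Σ(formed) = 2666 kJ
ΔH = Σ(broken) − Σ(formed) = 2625 − 2666 = −41 kJ
For 5× the reaction as written: 5 × (−41) = −205 kJ

ΔH = −205 kJ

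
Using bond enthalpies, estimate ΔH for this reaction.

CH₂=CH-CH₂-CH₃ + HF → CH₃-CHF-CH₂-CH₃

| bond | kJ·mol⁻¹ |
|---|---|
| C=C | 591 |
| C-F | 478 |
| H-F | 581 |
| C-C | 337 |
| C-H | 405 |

ΔH ≈ −48 kJ

Bonds broken (reactants):
  C-C: 2 × 337 = 674
  C-H: 8 × 405 = 3240
  C=C: 1 × 591 = 591
  H-F: 1 × 581 = 581
  Σ(broken) = 5086 kJ
Bonds formed (products):
  C-C: 3 × 337 = 1011
  C-F: 1 × 478 = 478
  C-H: 9 × 405 = 3645
  Σ(formed) = 5134 kJ
ΔH = Σ(broken) − Σ(formed) = 5086 − 5134 = −48 kJ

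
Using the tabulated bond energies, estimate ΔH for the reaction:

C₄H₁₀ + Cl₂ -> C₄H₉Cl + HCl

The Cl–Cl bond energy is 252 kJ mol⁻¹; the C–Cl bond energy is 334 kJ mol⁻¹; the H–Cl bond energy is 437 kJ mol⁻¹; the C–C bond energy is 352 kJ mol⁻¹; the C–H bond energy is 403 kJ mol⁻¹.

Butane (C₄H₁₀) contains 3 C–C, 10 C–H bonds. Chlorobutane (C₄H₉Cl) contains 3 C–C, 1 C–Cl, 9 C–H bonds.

ΔH ≈ −116 kJ

Bonds broken (reactants):
  C–C: 3 × 352 = 1056
  C–H: 10 × 403 = 4030
  Cl–Cl: 1 × 252 = 252
  Σ(broken) = 5338 kJ
Bonds formed (products):
  C–C: 3 × 352 = 1056
  C–Cl: 1 × 334 = 334
  C–H: 9 × 403 = 3627
  H–Cl: 1 × 437 = 437
  Σ(formed) = 5454 kJ
ΔH = Σ(broken) − Σ(formed) = 5338 − 5454 = −116 kJ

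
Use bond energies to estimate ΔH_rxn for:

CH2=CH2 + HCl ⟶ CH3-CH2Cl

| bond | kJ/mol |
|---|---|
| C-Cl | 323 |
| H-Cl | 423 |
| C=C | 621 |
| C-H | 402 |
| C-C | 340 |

ΔH ≈ −21 kJ

Bonds broken (reactants):
  C-H: 4 × 402 = 1608
  C=C: 1 × 621 = 621
  H-Cl: 1 × 423 = 423
  Σ(broken) = 2652 kJ
Bonds formed (products):
  C-C: 1 × 340 = 340
  C-Cl: 1 × 323 = 323
  C-H: 5 × 402 = 2010
  Σ(formed) = 2673 kJ
ΔH = Σ(broken) − Σ(formed) = 2652 − 2673 = −21 kJ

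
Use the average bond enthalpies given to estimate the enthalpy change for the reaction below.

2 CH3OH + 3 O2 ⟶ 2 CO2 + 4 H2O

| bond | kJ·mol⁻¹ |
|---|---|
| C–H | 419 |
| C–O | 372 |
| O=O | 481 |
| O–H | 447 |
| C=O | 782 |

ΔH ≈ −1109 kJ

Bonds broken (reactants):
  C–H: 6 × 419 = 2514
  C–O: 2 × 372 = 744
  O–H: 2 × 447 = 894
  O=O: 3 × 481 = 1443
  Σ(broken) = 5595 kJ
Bonds formed (products):
  C=O: 4 × 782 = 3128
  O–H: 8 × 447 = 3576
  Σ(formed) = 6704 kJ
ΔH = Σ(broken) − Σ(formed) = 5595 − 6704 = −1109 kJ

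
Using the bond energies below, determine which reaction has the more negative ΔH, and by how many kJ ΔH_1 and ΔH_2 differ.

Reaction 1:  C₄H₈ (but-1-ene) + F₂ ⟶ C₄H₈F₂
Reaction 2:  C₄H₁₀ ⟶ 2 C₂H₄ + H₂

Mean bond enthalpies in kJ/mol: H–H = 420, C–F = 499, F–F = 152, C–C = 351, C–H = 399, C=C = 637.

Reaction 1, by 717 kJ

Reaction 1:
  Bonds broken (reactants):
    C–C: 2 × 351 = 702
    C–H: 8 × 399 = 3192
    C=C: 1 × 637 = 637
    F–F: 1 × 152 = 152
    Σ(broken) = 4683 kJ
  Bonds formed (products):
    C–C: 3 × 351 = 1053
    C–F: 2 × 499 = 998
    C–H: 8 × 399 = 3192
    Σ(formed) = 5243 kJ
  ΔH_1 = 4683 − 5243 = −560 kJ
Reaction 2:
  Bonds broken (reactants):
    C–C: 3 × 351 = 1053
    C–H: 10 × 399 = 3990
    Σ(broken) = 5043 kJ
  Bonds formed (products):
    C–H: 8 × 399 = 3192
    C=C: 2 × 637 = 1274
    H–H: 1 × 420 = 420
    Σ(formed) = 4886 kJ
  ΔH_2 = 5043 − 4886 = +157 kJ
ΔH_1 − ΔH_2 = −717 kJ, so reaction 1 has the more negative ΔH; |ΔH_1 − ΔH_2| = 717 kJ.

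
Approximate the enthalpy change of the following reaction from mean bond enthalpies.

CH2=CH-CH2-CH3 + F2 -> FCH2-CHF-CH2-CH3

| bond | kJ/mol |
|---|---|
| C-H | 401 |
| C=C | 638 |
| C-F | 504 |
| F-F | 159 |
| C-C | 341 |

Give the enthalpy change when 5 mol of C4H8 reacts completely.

Bonds broken (reactants):
  C-C: 2 × 341 = 682
  C-H: 8 × 401 = 3208
  C=C: 1 × 638 = 638
  F-F: 1 × 159 = 159
  Σ(broken) = 4687 kJ
Bonds formed (products):
  C-C: 3 × 341 = 1023
  C-F: 2 × 504 = 1008
  C-H: 8 × 401 = 3208
  Σ(formed) = 5239 kJ
ΔH = Σ(broken) − Σ(formed) = 4687 − 5239 = −552 kJ
For 5× the reaction as written: 5 × (−552) = −2760 kJ

ΔH = −2760 kJ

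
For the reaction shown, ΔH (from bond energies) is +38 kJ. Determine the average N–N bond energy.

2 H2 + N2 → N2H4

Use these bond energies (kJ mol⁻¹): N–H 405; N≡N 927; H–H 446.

D(N–N) ≈ 161 kJ/mol

Let D be the N–N bond energy.
Σ(broken) = 2×446 + 1×927 = 1819
Σ(formed) = 4×405 + 1×D = 1620 + D
ΔH = Σ(broken) − Σ(formed) = (1819) − (1620 + D) = +199 − D
Setting this equal to +38 kJ gives D = 161 kJ/mol.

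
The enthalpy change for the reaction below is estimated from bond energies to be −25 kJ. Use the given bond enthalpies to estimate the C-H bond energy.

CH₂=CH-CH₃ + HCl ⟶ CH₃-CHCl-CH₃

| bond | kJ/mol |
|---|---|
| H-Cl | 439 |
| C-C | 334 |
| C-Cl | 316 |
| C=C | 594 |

Let D be the C-H bond energy.
Σ(broken) = 1×334 + 6×D + 1×594 + 1×439 = 1367 + 6D
Σ(formed) = 2×334 + 1×316 + 7×D = 984 + 7D
ΔH = Σ(broken) − Σ(formed) = (1367 + 6D) − (984 + 7D) = +383 − D
Setting this equal to −25 kJ gives D = 408 kJ/mol.

D(C-H) ≈ 408 kJ/mol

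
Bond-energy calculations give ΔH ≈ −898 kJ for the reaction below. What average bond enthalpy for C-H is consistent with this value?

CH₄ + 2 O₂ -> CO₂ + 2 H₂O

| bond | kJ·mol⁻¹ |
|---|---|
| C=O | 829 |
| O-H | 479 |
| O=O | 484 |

D(C-H) ≈ 427 kJ/mol

Let D be the C-H bond energy.
Σ(broken) = 4×D + 2×484 = 968 + 4D
Σ(formed) = 2×829 + 4×479 = 3574
ΔH = Σ(broken) − Σ(formed) = (968 + 4D) − (3574) = −2606 + 4D
Setting this equal to −898 kJ gives 4D = 1708, so D = 427 kJ/mol.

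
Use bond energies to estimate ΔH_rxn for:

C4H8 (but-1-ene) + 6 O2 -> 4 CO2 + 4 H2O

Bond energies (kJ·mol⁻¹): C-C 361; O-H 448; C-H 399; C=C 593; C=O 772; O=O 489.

ΔH ≈ −2319 kJ

Bonds broken (reactants):
  C-C: 2 × 361 = 722
  C-H: 8 × 399 = 3192
  C=C: 1 × 593 = 593
  O=O: 6 × 489 = 2934
  Σ(broken) = 7441 kJ
Bonds formed (products):
  C=O: 8 × 772 = 6176
  O-H: 8 × 448 = 3584
  Σ(formed) = 9760 kJ
ΔH = Σ(broken) − Σ(formed) = 7441 − 9760 = −2319 kJ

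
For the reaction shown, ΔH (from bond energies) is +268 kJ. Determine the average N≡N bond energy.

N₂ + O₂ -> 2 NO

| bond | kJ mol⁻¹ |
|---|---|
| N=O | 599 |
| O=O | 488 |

Let D be the N≡N bond energy.
Σ(broken) = 1×D + 1×488 = 488 + D
Σ(formed) = 2×599 = 1198
ΔH = Σ(broken) − Σ(formed) = (488 + D) − (1198) = −710 + D
Setting this equal to +268 kJ gives D = 978 kJ/mol.

D(N≡N) ≈ 978 kJ/mol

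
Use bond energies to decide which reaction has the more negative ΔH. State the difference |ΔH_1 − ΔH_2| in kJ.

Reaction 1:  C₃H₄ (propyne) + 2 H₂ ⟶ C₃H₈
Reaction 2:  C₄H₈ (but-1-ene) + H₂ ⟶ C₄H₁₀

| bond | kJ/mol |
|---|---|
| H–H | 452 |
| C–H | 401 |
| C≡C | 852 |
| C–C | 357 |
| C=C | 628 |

Reaction 1:
  Bonds broken (reactants):
    C≡C: 1 × 852 = 852
    C–C: 1 × 357 = 357
    C–H: 4 × 401 = 1604
    H–H: 2 × 452 = 904
    Σ(broken) = 3717 kJ
  Bonds formed (products):
    C–C: 2 × 357 = 714
    C–H: 8 × 401 = 3208
    Σ(formed) = 3922 kJ
  ΔH_1 = 3717 − 3922 = −205 kJ
Reaction 2:
  Bonds broken (reactants):
    C–C: 2 × 357 = 714
    C–H: 8 × 401 = 3208
    C=C: 1 × 628 = 628
    H–H: 1 × 452 = 452
    Σ(broken) = 5002 kJ
  Bonds formed (products):
    C–C: 3 × 357 = 1071
    C–H: 10 × 401 = 4010
    Σ(formed) = 5081 kJ
  ΔH_2 = 5002 − 5081 = −79 kJ
ΔH_1 − ΔH_2 = −126 kJ, so reaction 1 has the more negative ΔH; |ΔH_1 − ΔH_2| = 126 kJ.

Reaction 1, by 126 kJ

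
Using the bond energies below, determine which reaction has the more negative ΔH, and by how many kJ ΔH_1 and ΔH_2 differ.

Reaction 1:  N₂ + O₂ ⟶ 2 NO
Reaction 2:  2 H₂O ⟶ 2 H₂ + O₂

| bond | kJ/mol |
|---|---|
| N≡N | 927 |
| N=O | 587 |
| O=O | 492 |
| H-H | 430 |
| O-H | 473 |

Reaction 1:
  Bonds broken (reactants):
    N≡N: 1 × 927 = 927
    O=O: 1 × 492 = 492
    Σ(broken) = 1419 kJ
  Bonds formed (products):
    N=O: 2 × 587 = 1174
    Σ(formed) = 1174 kJ
  ΔH_1 = 1419 − 1174 = +245 kJ
Reaction 2:
  Bonds broken (reactants):
    O-H: 4 × 473 = 1892
    Σ(broken) = 1892 kJ
  Bonds formed (products):
    H-H: 2 × 430 = 860
    O=O: 1 × 492 = 492
    Σ(formed) = 1352 kJ
  ΔH_2 = 1892 − 1352 = +540 kJ
ΔH_1 − ΔH_2 = −295 kJ, so reaction 1 has the more negative ΔH; |ΔH_1 − ΔH_2| = 295 kJ.

Reaction 1, by 295 kJ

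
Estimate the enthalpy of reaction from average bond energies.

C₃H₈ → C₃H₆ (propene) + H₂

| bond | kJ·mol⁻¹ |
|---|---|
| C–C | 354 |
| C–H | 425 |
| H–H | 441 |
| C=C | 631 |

ΔH ≈ +132 kJ

Bonds broken (reactants):
  C–C: 2 × 354 = 708
  C–H: 8 × 425 = 3400
  Σ(broken) = 4108 kJ
Bonds formed (products):
  C–C: 1 × 354 = 354
  C–H: 6 × 425 = 2550
  C=C: 1 × 631 = 631
  H–H: 1 × 441 = 441
  Σ(formed) = 3976 kJ
ΔH = Σ(broken) − Σ(formed) = 4108 − 3976 = +132 kJ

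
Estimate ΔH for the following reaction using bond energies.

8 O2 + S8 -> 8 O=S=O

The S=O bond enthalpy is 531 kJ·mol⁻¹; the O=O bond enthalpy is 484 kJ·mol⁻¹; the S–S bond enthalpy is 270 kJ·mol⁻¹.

ΔH ≈ −2464 kJ

Bonds broken (reactants):
  O=O: 8 × 484 = 3872
  S–S: 8 × 270 = 2160
  Σ(broken) = 6032 kJ
Bonds formed (products):
  S=O: 16 × 531 = 8496
  Σ(formed) = 8496 kJ
ΔH = Σ(broken) − Σ(formed) = 6032 − 8496 = −2464 kJ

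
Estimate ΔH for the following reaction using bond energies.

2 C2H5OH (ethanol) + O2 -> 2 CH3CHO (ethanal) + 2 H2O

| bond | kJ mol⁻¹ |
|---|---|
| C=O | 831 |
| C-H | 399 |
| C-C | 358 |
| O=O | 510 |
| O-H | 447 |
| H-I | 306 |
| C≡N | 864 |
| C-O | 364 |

Bonds broken (reactants):
  C-C: 2 × 358 = 716
  C-H: 10 × 399 = 3990
  C-O: 2 × 364 = 728
  O-H: 2 × 447 = 894
  O=O: 1 × 510 = 510
  Σ(broken) = 6838 kJ
Bonds formed (products):
  C-C: 2 × 358 = 716
  C-H: 8 × 399 = 3192
  C=O: 2 × 831 = 1662
  O-H: 4 × 447 = 1788
  Σ(formed) = 7358 kJ
ΔH = Σ(broken) − Σ(formed) = 6838 − 7358 = −520 kJ

ΔH ≈ −520 kJ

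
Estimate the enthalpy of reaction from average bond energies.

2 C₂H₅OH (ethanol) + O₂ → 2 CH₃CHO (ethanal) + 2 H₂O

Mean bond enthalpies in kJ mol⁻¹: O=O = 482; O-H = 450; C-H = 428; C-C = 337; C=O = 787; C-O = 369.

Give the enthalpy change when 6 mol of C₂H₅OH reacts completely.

Bonds broken (reactants):
  C-C: 2 × 337 = 674
  C-H: 10 × 428 = 4280
  C-O: 2 × 369 = 738
  O-H: 2 × 450 = 900
  O=O: 1 × 482 = 482
  Σ(broken) = 7074 kJ
Bonds formed (products):
  C-C: 2 × 337 = 674
  C-H: 8 × 428 = 3424
  C=O: 2 × 787 = 1574
  O-H: 4 × 450 = 1800
  Σ(formed) = 7472 kJ
ΔH = Σ(broken) − Σ(formed) = 7074 − 7472 = −398 kJ
For 3× the reaction as written: 3 × (−398) = −1194 kJ

ΔH = −1194 kJ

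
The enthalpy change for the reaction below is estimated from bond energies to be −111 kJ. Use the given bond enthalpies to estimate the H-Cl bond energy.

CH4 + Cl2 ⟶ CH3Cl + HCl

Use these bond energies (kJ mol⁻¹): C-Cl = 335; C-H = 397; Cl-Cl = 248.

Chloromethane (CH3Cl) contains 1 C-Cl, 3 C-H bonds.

Let D be the H-Cl bond energy.
Σ(broken) = 4×397 + 1×248 = 1836
Σ(formed) = 1×335 + 3×397 + 1×D = 1526 + D
ΔH = Σ(broken) − Σ(formed) = (1836) − (1526 + D) = +310 − D
Setting this equal to −111 kJ gives D = 421 kJ/mol.

D(H-Cl) ≈ 421 kJ/mol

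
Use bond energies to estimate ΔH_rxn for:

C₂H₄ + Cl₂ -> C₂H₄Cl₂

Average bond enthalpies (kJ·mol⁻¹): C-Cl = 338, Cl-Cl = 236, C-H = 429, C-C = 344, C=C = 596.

Bonds broken (reactants):
  C-H: 4 × 429 = 1716
  C=C: 1 × 596 = 596
  Cl-Cl: 1 × 236 = 236
  Σ(broken) = 2548 kJ
Bonds formed (products):
  C-C: 1 × 344 = 344
  C-Cl: 2 × 338 = 676
  C-H: 4 × 429 = 1716
  Σ(formed) = 2736 kJ
ΔH = Σ(broken) − Σ(formed) = 2548 − 2736 = −188 kJ

ΔH ≈ −188 kJ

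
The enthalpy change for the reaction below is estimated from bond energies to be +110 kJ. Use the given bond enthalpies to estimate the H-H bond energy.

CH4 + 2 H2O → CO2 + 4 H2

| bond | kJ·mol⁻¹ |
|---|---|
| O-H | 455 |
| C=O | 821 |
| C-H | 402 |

Let D be the H-H bond energy.
Σ(broken) = 4×402 + 4×455 = 3428
Σ(formed) = 2×821 + 4×D = 1642 + 4D
ΔH = Σ(broken) − Σ(formed) = (3428) − (1642 + 4D) = +1786 − 4D
Setting this equal to +110 kJ gives 4D = 1676, so D = 419 kJ/mol.

D(H-H) ≈ 419 kJ/mol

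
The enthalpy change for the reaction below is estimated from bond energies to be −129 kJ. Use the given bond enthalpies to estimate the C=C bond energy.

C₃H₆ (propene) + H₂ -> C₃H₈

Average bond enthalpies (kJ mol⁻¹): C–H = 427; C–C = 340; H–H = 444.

D(C=C) ≈ 621 kJ/mol

Let D be the C=C bond energy.
Σ(broken) = 1×340 + 6×427 + 1×D + 1×444 = 3346 + D
Σ(formed) = 2×340 + 8×427 = 4096
ΔH = Σ(broken) − Σ(formed) = (3346 + D) − (4096) = −750 + D
Setting this equal to −129 kJ gives D = 621 kJ/mol.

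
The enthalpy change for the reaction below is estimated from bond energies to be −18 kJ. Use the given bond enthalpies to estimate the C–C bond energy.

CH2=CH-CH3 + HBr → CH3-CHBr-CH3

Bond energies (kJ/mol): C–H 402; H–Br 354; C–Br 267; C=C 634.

D(C–C) ≈ 337 kJ/mol

Let D be the C–C bond energy.
Σ(broken) = 1×D + 6×402 + 1×634 + 1×354 = 3400 + D
Σ(formed) = 1×267 + 2×D + 7×402 = 3081 + 2D
ΔH = Σ(broken) − Σ(formed) = (3400 + D) − (3081 + 2D) = +319 − D
Setting this equal to −18 kJ gives D = 337 kJ/mol.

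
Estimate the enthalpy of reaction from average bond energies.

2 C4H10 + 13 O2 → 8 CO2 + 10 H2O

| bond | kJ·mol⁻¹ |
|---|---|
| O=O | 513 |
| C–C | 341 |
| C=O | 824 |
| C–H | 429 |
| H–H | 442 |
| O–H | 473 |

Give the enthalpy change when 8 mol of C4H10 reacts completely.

Bonds broken (reactants):
  C–C: 6 × 341 = 2046
  C–H: 20 × 429 = 8580
  O=O: 13 × 513 = 6669
  Σ(broken) = 17295 kJ
Bonds formed (products):
  C=O: 16 × 824 = 13184
  O–H: 20 × 473 = 9460
  Σ(formed) = 22644 kJ
ΔH = Σ(broken) − Σ(formed) = 17295 − 22644 = −5349 kJ
For 4× the reaction as written: 4 × (−5349) = −21396 kJ

ΔH = −21396 kJ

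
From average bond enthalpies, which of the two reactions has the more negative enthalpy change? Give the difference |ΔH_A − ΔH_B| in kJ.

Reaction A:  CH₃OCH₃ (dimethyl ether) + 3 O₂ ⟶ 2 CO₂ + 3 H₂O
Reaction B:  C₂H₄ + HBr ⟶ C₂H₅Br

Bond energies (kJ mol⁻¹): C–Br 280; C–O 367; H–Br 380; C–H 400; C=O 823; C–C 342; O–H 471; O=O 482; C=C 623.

Reaction A, by 1519 kJ

Reaction A:
  Bonds broken (reactants):
    C–H: 6 × 400 = 2400
    C–O: 2 × 367 = 734
    O=O: 3 × 482 = 1446
    Σ(broken) = 4580 kJ
  Bonds formed (products):
    C=O: 4 × 823 = 3292
    O–H: 6 × 471 = 2826
    Σ(formed) = 6118 kJ
  ΔH_A = 4580 − 6118 = −1538 kJ
Reaction B:
  Bonds broken (reactants):
    C–H: 4 × 400 = 1600
    C=C: 1 × 623 = 623
    H–Br: 1 × 380 = 380
    Σ(broken) = 2603 kJ
  Bonds formed (products):
    C–Br: 1 × 280 = 280
    C–C: 1 × 342 = 342
    C–H: 5 × 400 = 2000
    Σ(formed) = 2622 kJ
  ΔH_B = 2603 − 2622 = −19 kJ
ΔH_A − ΔH_B = −1519 kJ, so reaction A has the more negative ΔH; |ΔH_A − ΔH_B| = 1519 kJ.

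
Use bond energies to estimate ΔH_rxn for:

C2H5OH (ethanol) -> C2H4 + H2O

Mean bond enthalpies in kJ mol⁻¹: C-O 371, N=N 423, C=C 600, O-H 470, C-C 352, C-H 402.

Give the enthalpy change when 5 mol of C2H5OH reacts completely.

ΔH = +275 kJ

Bonds broken (reactants):
  C-C: 1 × 352 = 352
  C-H: 5 × 402 = 2010
  C-O: 1 × 371 = 371
  O-H: 1 × 470 = 470
  Σ(broken) = 3203 kJ
Bonds formed (products):
  C-H: 4 × 402 = 1608
  C=C: 1 × 600 = 600
  O-H: 2 × 470 = 940
  Σ(formed) = 3148 kJ
ΔH = Σ(broken) − Σ(formed) = 3203 − 3148 = +55 kJ
For 5× the reaction as written: 5 × (+55) = +275 kJ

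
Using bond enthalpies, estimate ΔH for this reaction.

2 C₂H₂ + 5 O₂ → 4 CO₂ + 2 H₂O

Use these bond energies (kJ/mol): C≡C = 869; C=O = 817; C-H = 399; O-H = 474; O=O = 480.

Bonds broken (reactants):
  C≡C: 2 × 869 = 1738
  C-H: 4 × 399 = 1596
  O=O: 5 × 480 = 2400
  Σ(broken) = 5734 kJ
Bonds formed (products):
  C=O: 8 × 817 = 6536
  O-H: 4 × 474 = 1896
  Σ(formed) = 8432 kJ
ΔH = Σ(broken) − Σ(formed) = 5734 − 8432 = −2698 kJ

ΔH ≈ −2698 kJ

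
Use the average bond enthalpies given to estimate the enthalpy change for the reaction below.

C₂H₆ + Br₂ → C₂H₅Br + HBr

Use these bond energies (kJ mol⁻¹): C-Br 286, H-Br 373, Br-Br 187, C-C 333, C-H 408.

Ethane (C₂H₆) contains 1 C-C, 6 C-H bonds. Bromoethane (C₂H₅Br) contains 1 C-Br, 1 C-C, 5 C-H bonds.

Bonds broken (reactants):
  Br-Br: 1 × 187 = 187
  C-C: 1 × 333 = 333
  C-H: 6 × 408 = 2448
  Σ(broken) = 2968 kJ
Bonds formed (products):
  C-Br: 1 × 286 = 286
  C-C: 1 × 333 = 333
  C-H: 5 × 408 = 2040
  H-Br: 1 × 373 = 373
  Σ(formed) = 3032 kJ
ΔH = Σ(broken) − Σ(formed) = 2968 − 3032 = −64 kJ

ΔH ≈ −64 kJ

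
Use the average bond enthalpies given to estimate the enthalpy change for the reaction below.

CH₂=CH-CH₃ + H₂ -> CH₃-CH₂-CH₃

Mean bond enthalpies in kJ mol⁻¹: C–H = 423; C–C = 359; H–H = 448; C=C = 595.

Bonds broken (reactants):
  C–C: 1 × 359 = 359
  C–H: 6 × 423 = 2538
  C=C: 1 × 595 = 595
  H–H: 1 × 448 = 448
  Σ(broken) = 3940 kJ
Bonds formed (products):
  C–C: 2 × 359 = 718
  C–H: 8 × 423 = 3384
  Σ(formed) = 4102 kJ
ΔH = Σ(broken) − Σ(formed) = 3940 − 4102 = −162 kJ

ΔH ≈ −162 kJ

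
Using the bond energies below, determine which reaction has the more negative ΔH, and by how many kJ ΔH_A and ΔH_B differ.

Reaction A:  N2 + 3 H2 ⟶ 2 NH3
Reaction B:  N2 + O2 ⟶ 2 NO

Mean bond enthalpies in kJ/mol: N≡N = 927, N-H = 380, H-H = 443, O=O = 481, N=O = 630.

Reaction A, by 172 kJ

Reaction A:
  Bonds broken (reactants):
    H-H: 3 × 443 = 1329
    N≡N: 1 × 927 = 927
    Σ(broken) = 2256 kJ
  Bonds formed (products):
    N-H: 6 × 380 = 2280
    Σ(formed) = 2280 kJ
  ΔH_A = 2256 − 2280 = −24 kJ
Reaction B:
  Bonds broken (reactants):
    N≡N: 1 × 927 = 927
    O=O: 1 × 481 = 481
    Σ(broken) = 1408 kJ
  Bonds formed (products):
    N=O: 2 × 630 = 1260
    Σ(formed) = 1260 kJ
  ΔH_B = 1408 − 1260 = +148 kJ
ΔH_A − ΔH_B = −172 kJ, so reaction A has the more negative ΔH; |ΔH_A − ΔH_B| = 172 kJ.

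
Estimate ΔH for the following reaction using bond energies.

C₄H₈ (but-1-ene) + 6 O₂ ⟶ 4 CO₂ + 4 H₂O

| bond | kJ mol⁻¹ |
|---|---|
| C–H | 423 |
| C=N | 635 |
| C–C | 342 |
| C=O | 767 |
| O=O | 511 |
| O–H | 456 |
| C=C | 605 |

ΔH ≈ −2045 kJ

Bonds broken (reactants):
  C–C: 2 × 342 = 684
  C–H: 8 × 423 = 3384
  C=C: 1 × 605 = 605
  O=O: 6 × 511 = 3066
  Σ(broken) = 7739 kJ
Bonds formed (products):
  C=O: 8 × 767 = 6136
  O–H: 8 × 456 = 3648
  Σ(formed) = 9784 kJ
ΔH = Σ(broken) − Σ(formed) = 7739 − 9784 = −2045 kJ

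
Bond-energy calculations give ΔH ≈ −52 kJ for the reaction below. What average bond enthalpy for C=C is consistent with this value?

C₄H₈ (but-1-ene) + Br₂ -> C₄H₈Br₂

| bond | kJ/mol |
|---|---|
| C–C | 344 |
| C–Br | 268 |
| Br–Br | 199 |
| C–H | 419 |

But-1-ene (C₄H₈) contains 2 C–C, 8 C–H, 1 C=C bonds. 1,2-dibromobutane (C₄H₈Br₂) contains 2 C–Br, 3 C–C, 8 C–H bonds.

Let D be the C=C bond energy.
Σ(broken) = 1×199 + 2×344 + 8×419 + 1×D = 4239 + D
Σ(formed) = 2×268 + 3×344 + 8×419 = 4920
ΔH = Σ(broken) − Σ(formed) = (4239 + D) − (4920) = −681 + D
Setting this equal to −52 kJ gives D = 629 kJ/mol.

D(C=C) ≈ 629 kJ/mol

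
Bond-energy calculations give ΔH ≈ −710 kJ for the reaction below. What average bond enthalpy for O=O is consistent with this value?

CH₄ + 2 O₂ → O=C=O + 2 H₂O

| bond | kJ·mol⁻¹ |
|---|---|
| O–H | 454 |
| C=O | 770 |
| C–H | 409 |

Let D be the O=O bond energy.
Σ(broken) = 4×409 + 2×D = 1636 + 2D
Σ(formed) = 2×770 + 4×454 = 3356
ΔH = Σ(broken) − Σ(formed) = (1636 + 2D) − (3356) = −1720 + 2D
Setting this equal to −710 kJ gives 2D = 1010, so D = 505 kJ/mol.

D(O=O) ≈ 505 kJ/mol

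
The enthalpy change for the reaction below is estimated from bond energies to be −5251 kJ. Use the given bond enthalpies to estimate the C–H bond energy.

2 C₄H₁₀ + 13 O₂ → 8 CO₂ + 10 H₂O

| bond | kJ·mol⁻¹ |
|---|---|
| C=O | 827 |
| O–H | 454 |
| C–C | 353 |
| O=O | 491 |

Let D be the C–H bond energy.
Σ(broken) = 6×353 + 20×D + 13×491 = 8501 + 20D
Σ(formed) = 16×827 + 20×454 = 22312
ΔH = Σ(broken) − Σ(formed) = (8501 + 20D) − (22312) = −13811 + 20D
Setting this equal to −5251 kJ gives 20D = 8560, so D = 428 kJ/mol.

D(C–H) ≈ 428 kJ/mol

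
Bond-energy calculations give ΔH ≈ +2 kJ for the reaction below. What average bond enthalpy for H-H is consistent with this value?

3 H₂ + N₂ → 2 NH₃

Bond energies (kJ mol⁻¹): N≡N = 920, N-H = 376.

Let D be the H-H bond energy.
Σ(broken) = 3×D + 1×920 = 920 + 3D
Σ(formed) = 6×376 = 2256
ΔH = Σ(broken) − Σ(formed) = (920 + 3D) − (2256) = −1336 + 3D
Setting this equal to +2 kJ gives 3D = 1338, so D = 446 kJ/mol.

D(H-H) ≈ 446 kJ/mol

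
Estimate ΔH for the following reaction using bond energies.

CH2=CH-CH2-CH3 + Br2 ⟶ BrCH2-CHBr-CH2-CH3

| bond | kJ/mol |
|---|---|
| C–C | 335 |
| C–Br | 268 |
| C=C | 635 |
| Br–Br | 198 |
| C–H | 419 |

Bonds broken (reactants):
  Br–Br: 1 × 198 = 198
  C–C: 2 × 335 = 670
  C–H: 8 × 419 = 3352
  C=C: 1 × 635 = 635
  Σ(broken) = 4855 kJ
Bonds formed (products):
  C–Br: 2 × 268 = 536
  C–C: 3 × 335 = 1005
  C–H: 8 × 419 = 3352
  Σ(formed) = 4893 kJ
ΔH = Σ(broken) − Σ(formed) = 4855 − 4893 = −38 kJ

ΔH ≈ −38 kJ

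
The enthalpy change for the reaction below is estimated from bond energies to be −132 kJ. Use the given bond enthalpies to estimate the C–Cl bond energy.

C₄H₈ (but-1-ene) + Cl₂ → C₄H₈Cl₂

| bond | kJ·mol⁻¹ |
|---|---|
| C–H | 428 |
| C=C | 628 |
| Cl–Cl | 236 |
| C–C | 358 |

D(C–Cl) ≈ 319 kJ/mol

Let D be the C–Cl bond energy.
Σ(broken) = 2×358 + 8×428 + 1×628 + 1×236 = 5004
Σ(formed) = 3×358 + 2×D + 8×428 = 4498 + 2D
ΔH = Σ(broken) − Σ(formed) = (5004) − (4498 + 2D) = +506 − 2D
Setting this equal to −132 kJ gives 2D = 638, so D = 319 kJ/mol.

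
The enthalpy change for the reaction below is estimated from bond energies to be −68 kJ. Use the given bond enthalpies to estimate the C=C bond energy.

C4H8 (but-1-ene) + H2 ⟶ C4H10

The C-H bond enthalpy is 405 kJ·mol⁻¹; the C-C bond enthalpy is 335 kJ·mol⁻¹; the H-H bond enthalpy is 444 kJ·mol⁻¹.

Let D be the C=C bond energy.
Σ(broken) = 2×335 + 8×405 + 1×D + 1×444 = 4354 + D
Σ(formed) = 3×335 + 10×405 = 5055
ΔH = Σ(broken) − Σ(formed) = (4354 + D) − (5055) = −701 + D
Setting this equal to −68 kJ gives D = 633 kJ/mol.

D(C=C) ≈ 633 kJ/mol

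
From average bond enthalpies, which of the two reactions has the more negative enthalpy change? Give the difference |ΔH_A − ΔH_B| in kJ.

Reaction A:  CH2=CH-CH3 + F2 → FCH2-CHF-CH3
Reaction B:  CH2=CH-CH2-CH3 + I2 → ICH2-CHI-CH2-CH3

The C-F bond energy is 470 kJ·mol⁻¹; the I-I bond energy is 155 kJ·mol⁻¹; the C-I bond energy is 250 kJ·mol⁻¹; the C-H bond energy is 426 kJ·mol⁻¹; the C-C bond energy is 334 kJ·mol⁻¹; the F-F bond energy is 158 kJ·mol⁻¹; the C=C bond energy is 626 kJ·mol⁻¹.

Reaction A, by 437 kJ

Reaction A:
  Bonds broken (reactants):
    C-C: 1 × 334 = 334
    C-H: 6 × 426 = 2556
    C=C: 1 × 626 = 626
    F-F: 1 × 158 = 158
    Σ(broken) = 3674 kJ
  Bonds formed (products):
    C-C: 2 × 334 = 668
    C-F: 2 × 470 = 940
    C-H: 6 × 426 = 2556
    Σ(formed) = 4164 kJ
  ΔH_A = 3674 − 4164 = −490 kJ
Reaction B:
  Bonds broken (reactants):
    C-C: 2 × 334 = 668
    C-H: 8 × 426 = 3408
    C=C: 1 × 626 = 626
    I-I: 1 × 155 = 155
    Σ(broken) = 4857 kJ
  Bonds formed (products):
    C-C: 3 × 334 = 1002
    C-H: 8 × 426 = 3408
    C-I: 2 × 250 = 500
    Σ(formed) = 4910 kJ
  ΔH_B = 4857 − 4910 = −53 kJ
ΔH_A − ΔH_B = −437 kJ, so reaction A has the more negative ΔH; |ΔH_A − ΔH_B| = 437 kJ.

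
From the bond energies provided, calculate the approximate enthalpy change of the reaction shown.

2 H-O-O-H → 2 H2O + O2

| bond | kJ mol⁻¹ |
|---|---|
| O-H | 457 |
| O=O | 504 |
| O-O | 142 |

Bonds broken (reactants):
  O-H: 4 × 457 = 1828
  O-O: 2 × 142 = 284
  Σ(broken) = 2112 kJ
Bonds formed (products):
  O-H: 4 × 457 = 1828
  O=O: 1 × 504 = 504
  Σ(formed) = 2332 kJ
ΔH = Σ(broken) − Σ(formed) = 2112 − 2332 = −220 kJ

ΔH ≈ −220 kJ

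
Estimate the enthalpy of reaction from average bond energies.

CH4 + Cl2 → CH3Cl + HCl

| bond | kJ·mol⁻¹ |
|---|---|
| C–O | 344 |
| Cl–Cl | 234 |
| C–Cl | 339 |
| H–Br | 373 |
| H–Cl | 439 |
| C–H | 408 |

ΔH ≈ −136 kJ

Bonds broken (reactants):
  C–H: 4 × 408 = 1632
  Cl–Cl: 1 × 234 = 234
  Σ(broken) = 1866 kJ
Bonds formed (products):
  C–Cl: 1 × 339 = 339
  C–H: 3 × 408 = 1224
  H–Cl: 1 × 439 = 439
  Σ(formed) = 2002 kJ
ΔH = Σ(broken) − Σ(formed) = 1866 − 2002 = −136 kJ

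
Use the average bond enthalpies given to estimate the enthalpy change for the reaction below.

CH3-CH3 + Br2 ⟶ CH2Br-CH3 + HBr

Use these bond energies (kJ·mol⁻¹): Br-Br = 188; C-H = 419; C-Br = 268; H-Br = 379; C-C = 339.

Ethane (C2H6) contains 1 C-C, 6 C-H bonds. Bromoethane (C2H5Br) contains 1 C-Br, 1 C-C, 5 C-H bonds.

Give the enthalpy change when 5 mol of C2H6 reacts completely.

ΔH = −200 kJ

Bonds broken (reactants):
  Br-Br: 1 × 188 = 188
  C-C: 1 × 339 = 339
  C-H: 6 × 419 = 2514
  Σ(broken) = 3041 kJ
Bonds formed (products):
  C-Br: 1 × 268 = 268
  C-C: 1 × 339 = 339
  C-H: 5 × 419 = 2095
  H-Br: 1 × 379 = 379
  Σ(formed) = 3081 kJ
ΔH = Σ(broken) − Σ(formed) = 3041 − 3081 = −40 kJ
For 5× the reaction as written: 5 × (−40) = −200 kJ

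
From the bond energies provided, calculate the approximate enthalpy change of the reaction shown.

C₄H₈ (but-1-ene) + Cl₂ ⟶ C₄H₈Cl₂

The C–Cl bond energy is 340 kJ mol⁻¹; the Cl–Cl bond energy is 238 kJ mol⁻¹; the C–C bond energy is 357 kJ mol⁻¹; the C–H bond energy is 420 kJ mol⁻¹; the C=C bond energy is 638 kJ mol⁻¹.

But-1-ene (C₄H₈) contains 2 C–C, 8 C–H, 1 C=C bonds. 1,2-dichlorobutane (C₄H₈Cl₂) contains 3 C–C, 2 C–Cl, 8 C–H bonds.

ΔH ≈ −161 kJ

Bonds broken (reactants):
  C–C: 2 × 357 = 714
  C–H: 8 × 420 = 3360
  C=C: 1 × 638 = 638
  Cl–Cl: 1 × 238 = 238
  Σ(broken) = 4950 kJ
Bonds formed (products):
  C–C: 3 × 357 = 1071
  C–Cl: 2 × 340 = 680
  C–H: 8 × 420 = 3360
  Σ(formed) = 5111 kJ
ΔH = Σ(broken) − Σ(formed) = 4950 − 5111 = −161 kJ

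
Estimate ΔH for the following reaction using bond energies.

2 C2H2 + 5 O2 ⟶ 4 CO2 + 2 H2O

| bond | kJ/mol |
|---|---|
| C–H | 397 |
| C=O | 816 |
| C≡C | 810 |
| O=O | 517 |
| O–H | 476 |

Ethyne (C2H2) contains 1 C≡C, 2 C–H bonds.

Bonds broken (reactants):
  C≡C: 2 × 810 = 1620
  C–H: 4 × 397 = 1588
  O=O: 5 × 517 = 2585
  Σ(broken) = 5793 kJ
Bonds formed (products):
  C=O: 8 × 816 = 6528
  O–H: 4 × 476 = 1904
  Σ(formed) = 8432 kJ
ΔH = Σ(broken) − Σ(formed) = 5793 − 8432 = −2639 kJ

ΔH ≈ −2639 kJ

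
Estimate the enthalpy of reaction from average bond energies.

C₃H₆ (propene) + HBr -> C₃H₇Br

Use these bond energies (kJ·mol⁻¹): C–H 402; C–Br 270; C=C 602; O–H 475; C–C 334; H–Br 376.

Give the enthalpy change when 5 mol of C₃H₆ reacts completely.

ΔH = −140 kJ

Bonds broken (reactants):
  C–C: 1 × 334 = 334
  C–H: 6 × 402 = 2412
  C=C: 1 × 602 = 602
  H–Br: 1 × 376 = 376
  Σ(broken) = 3724 kJ
Bonds formed (products):
  C–Br: 1 × 270 = 270
  C–C: 2 × 334 = 668
  C–H: 7 × 402 = 2814
  Σ(formed) = 3752 kJ
ΔH = Σ(broken) − Σ(formed) = 3724 − 3752 = −28 kJ
For 5× the reaction as written: 5 × (−28) = −140 kJ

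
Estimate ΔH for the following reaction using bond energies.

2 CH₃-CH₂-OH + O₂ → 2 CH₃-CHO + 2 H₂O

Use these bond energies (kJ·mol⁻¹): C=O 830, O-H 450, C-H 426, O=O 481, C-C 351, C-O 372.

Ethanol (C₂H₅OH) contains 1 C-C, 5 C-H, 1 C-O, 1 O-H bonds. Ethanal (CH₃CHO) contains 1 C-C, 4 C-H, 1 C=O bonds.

Bonds broken (reactants):
  C-C: 2 × 351 = 702
  C-H: 10 × 426 = 4260
  C-O: 2 × 372 = 744
  O-H: 2 × 450 = 900
  O=O: 1 × 481 = 481
  Σ(broken) = 7087 kJ
Bonds formed (products):
  C-C: 2 × 351 = 702
  C-H: 8 × 426 = 3408
  C=O: 2 × 830 = 1660
  O-H: 4 × 450 = 1800
  Σ(formed) = 7570 kJ
ΔH = Σ(broken) − Σ(formed) = 7087 − 7570 = −483 kJ

ΔH ≈ −483 kJ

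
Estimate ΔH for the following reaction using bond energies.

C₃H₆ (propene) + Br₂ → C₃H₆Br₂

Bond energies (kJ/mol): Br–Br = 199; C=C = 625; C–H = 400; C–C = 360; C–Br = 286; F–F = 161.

Bonds broken (reactants):
  Br–Br: 1 × 199 = 199
  C–C: 1 × 360 = 360
  C–H: 6 × 400 = 2400
  C=C: 1 × 625 = 625
  Σ(broken) = 3584 kJ
Bonds formed (products):
  C–Br: 2 × 286 = 572
  C–C: 2 × 360 = 720
  C–H: 6 × 400 = 2400
  Σ(formed) = 3692 kJ
ΔH = Σ(broken) − Σ(formed) = 3584 − 3692 = −108 kJ

ΔH ≈ −108 kJ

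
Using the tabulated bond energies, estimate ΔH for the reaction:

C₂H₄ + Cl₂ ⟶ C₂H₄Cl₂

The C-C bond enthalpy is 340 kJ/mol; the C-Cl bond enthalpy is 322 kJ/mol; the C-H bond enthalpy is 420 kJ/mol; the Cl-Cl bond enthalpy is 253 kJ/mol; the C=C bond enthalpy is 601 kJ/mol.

ΔH ≈ −130 kJ

Bonds broken (reactants):
  C-H: 4 × 420 = 1680
  C=C: 1 × 601 = 601
  Cl-Cl: 1 × 253 = 253
  Σ(broken) = 2534 kJ
Bonds formed (products):
  C-C: 1 × 340 = 340
  C-Cl: 2 × 322 = 644
  C-H: 4 × 420 = 1680
  Σ(formed) = 2664 kJ
ΔH = Σ(broken) − Σ(formed) = 2534 − 2664 = −130 kJ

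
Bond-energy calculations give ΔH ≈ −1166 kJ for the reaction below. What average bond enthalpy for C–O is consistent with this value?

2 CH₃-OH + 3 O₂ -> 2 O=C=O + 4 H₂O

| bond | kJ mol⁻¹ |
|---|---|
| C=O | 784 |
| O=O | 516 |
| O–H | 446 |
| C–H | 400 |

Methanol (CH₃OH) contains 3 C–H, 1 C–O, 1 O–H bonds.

Let D be the C–O bond energy.
Σ(broken) = 6×400 + 2×D + 2×446 + 3×516 = 4840 + 2D
Σ(formed) = 4×784 + 8×446 = 6704
ΔH = Σ(broken) − Σ(formed) = (4840 + 2D) − (6704) = −1864 + 2D
Setting this equal to −1166 kJ gives 2D = 698, so D = 349 kJ/mol.

D(C–O) ≈ 349 kJ/mol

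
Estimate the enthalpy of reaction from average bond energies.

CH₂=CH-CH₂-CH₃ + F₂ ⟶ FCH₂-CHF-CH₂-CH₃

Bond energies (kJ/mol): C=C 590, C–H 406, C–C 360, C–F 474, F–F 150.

ΔH ≈ −568 kJ

Bonds broken (reactants):
  C–C: 2 × 360 = 720
  C–H: 8 × 406 = 3248
  C=C: 1 × 590 = 590
  F–F: 1 × 150 = 150
  Σ(broken) = 4708 kJ
Bonds formed (products):
  C–C: 3 × 360 = 1080
  C–F: 2 × 474 = 948
  C–H: 8 × 406 = 3248
  Σ(formed) = 5276 kJ
ΔH = Σ(broken) − Σ(formed) = 4708 − 5276 = −568 kJ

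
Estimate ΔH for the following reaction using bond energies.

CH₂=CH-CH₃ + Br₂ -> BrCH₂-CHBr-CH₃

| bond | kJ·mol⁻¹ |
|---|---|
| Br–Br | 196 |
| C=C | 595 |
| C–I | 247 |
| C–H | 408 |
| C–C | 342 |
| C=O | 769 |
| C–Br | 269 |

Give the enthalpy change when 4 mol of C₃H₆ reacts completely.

Bonds broken (reactants):
  Br–Br: 1 × 196 = 196
  C–C: 1 × 342 = 342
  C–H: 6 × 408 = 2448
  C=C: 1 × 595 = 595
  Σ(broken) = 3581 kJ
Bonds formed (products):
  C–Br: 2 × 269 = 538
  C–C: 2 × 342 = 684
  C–H: 6 × 408 = 2448
  Σ(formed) = 3670 kJ
ΔH = Σ(broken) − Σ(formed) = 3581 − 3670 = −89 kJ
For 4× the reaction as written: 4 × (−89) = −356 kJ

ΔH = −356 kJ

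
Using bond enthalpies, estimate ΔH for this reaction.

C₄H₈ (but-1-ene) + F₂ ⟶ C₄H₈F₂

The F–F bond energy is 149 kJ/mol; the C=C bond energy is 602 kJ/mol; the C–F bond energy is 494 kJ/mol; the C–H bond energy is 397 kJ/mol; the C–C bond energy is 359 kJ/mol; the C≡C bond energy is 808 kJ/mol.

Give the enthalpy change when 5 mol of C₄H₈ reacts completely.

ΔH = −2980 kJ

Bonds broken (reactants):
  C–C: 2 × 359 = 718
  C–H: 8 × 397 = 3176
  C=C: 1 × 602 = 602
  F–F: 1 × 149 = 149
  Σ(broken) = 4645 kJ
Bonds formed (products):
  C–C: 3 × 359 = 1077
  C–F: 2 × 494 = 988
  C–H: 8 × 397 = 3176
  Σ(formed) = 5241 kJ
ΔH = Σ(broken) − Σ(formed) = 4645 − 5241 = −596 kJ
For 5× the reaction as written: 5 × (−596) = −2980 kJ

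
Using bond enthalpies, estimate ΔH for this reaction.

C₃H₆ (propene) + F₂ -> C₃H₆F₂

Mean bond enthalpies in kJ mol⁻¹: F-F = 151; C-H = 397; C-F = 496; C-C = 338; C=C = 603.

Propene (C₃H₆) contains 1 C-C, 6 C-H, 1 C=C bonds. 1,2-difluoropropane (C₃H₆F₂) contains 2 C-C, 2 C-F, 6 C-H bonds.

Bonds broken (reactants):
  C-C: 1 × 338 = 338
  C-H: 6 × 397 = 2382
  C=C: 1 × 603 = 603
  F-F: 1 × 151 = 151
  Σ(broken) = 3474 kJ
Bonds formed (products):
  C-C: 2 × 338 = 676
  C-F: 2 × 496 = 992
  C-H: 6 × 397 = 2382
  Σ(formed) = 4050 kJ
ΔH = Σ(broken) − Σ(formed) = 3474 − 4050 = −576 kJ

ΔH ≈ −576 kJ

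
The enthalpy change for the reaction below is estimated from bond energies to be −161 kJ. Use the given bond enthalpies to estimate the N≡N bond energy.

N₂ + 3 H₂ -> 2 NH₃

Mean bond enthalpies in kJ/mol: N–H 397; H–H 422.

D(N≡N) ≈ 955 kJ/mol

Let D be the N≡N bond energy.
Σ(broken) = 3×422 + 1×D = 1266 + D
Σ(formed) = 6×397 = 2382
ΔH = Σ(broken) − Σ(formed) = (1266 + D) − (2382) = −1116 + D
Setting this equal to −161 kJ gives D = 955 kJ/mol.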